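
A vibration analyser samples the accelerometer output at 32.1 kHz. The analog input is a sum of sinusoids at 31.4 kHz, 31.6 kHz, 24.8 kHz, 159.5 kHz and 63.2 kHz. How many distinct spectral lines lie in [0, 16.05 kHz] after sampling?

fs/2 = 16.05 kHz.
31.4 kHz > fs/2 = 16.05 kHz, folds to fs − 31.4 kHz = 0.7 kHz.
31.6 kHz > fs/2 = 16.05 kHz, folds to fs − 31.6 kHz = 0.5 kHz.
24.8 kHz > fs/2 = 16.05 kHz, folds to fs − 24.8 kHz = 7.3 kHz.
159.5 kHz mod fs = 31.1 kHz.
31.1 kHz > fs/2 = 16.05 kHz, folds to fs − 31.1 kHz = 1 kHz.
63.2 kHz mod fs = 31.1 kHz.
31.1 kHz > fs/2 = 16.05 kHz, folds to fs − 31.1 kHz = 1 kHz.
Distinct values: {0.5 kHz, 0.7 kHz, 1 kHz, 7.3 kHz} → 4.

4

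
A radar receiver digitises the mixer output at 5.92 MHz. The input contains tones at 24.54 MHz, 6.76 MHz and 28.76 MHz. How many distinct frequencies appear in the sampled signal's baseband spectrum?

fs/2 = 2.96 MHz.
24.54 MHz mod fs = 0.86 MHz.
0.86 MHz ≤ fs/2 = 2.96 MHz, appears at 0.86 MHz.
6.76 MHz mod fs = 0.84 MHz.
0.84 MHz ≤ fs/2 = 2.96 MHz, appears at 0.84 MHz.
28.76 MHz mod fs = 5.08 MHz.
5.08 MHz > fs/2 = 2.96 MHz, folds to fs − 5.08 MHz = 0.84 MHz.
Distinct values: {0.84 MHz, 0.86 MHz} → 2.

2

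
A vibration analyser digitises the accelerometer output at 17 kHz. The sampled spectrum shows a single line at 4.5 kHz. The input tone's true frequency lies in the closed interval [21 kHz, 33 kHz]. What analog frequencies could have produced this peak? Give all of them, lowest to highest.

21.5 kHz, 29.5 kHz

Frequencies that alias to 4.5 kHz are k·fs ± 4.5 kHz for integer k ≥ 0.
k=0: 4.5 kHz.
k=1: 12.5 kHz, 21.5 kHz.
k=2: 29.5 kHz, 38.5 kHz.
k=3: 46.5 kHz, 55.5 kHz.
Within [21 kHz, 33 kHz]: 21.5 kHz, 29.5 kHz.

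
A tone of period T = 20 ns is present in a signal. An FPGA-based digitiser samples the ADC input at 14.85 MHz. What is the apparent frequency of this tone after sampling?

T = 20 ns → f = 1/T = 50 MHz.
50 MHz mod fs = 5.45 MHz.
5.45 MHz ≤ fs/2 = 7.425 MHz, appears at 5.45 MHz.

5.45 MHz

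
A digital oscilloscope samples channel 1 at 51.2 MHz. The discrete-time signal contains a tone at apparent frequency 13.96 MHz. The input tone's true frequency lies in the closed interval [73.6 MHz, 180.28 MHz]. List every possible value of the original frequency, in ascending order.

88.44 MHz, 116.36 MHz, 139.64 MHz, 167.56 MHz

Frequencies that alias to 13.96 MHz are k·fs ± 13.96 MHz for integer k ≥ 0.
k=0: 13.96 MHz.
k=1: 37.24 MHz, 65.16 MHz.
k=2: 88.44 MHz, 116.36 MHz.
k=3: 139.64 MHz, 167.56 MHz.
k=4: 190.84 MHz, 218.76 MHz.
Within [73.6 MHz, 180.28 MHz]: 88.44 MHz, 116.36 MHz, 139.64 MHz, 167.56 MHz.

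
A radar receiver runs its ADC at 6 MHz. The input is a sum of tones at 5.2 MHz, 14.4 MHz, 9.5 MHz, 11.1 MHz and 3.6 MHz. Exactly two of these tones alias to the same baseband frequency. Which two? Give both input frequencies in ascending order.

3.6 MHz, 14.4 MHz

fs/2 = 3 MHz.
5.2 MHz > fs/2 = 3 MHz, folds to fs − 5.2 MHz = 0.8 MHz.
14.4 MHz mod fs = 2.4 MHz.
2.4 MHz ≤ fs/2 = 3 MHz, appears at 2.4 MHz.
9.5 MHz mod fs = 3.5 MHz.
3.5 MHz > fs/2 = 3 MHz, folds to fs − 3.5 MHz = 2.5 MHz.
11.1 MHz mod fs = 5.1 MHz.
5.1 MHz > fs/2 = 3 MHz, folds to fs − 5.1 MHz = 0.9 MHz.
3.6 MHz > fs/2 = 3 MHz, folds to fs − 3.6 MHz = 2.4 MHz.
3.6 MHz and 14.4 MHz both map to 2.4 MHz.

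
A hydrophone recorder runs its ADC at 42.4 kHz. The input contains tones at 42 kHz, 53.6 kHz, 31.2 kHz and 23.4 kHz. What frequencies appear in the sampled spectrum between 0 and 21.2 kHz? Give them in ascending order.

0.4 kHz, 11.2 kHz, 19 kHz

fs/2 = 21.2 kHz.
42 kHz > fs/2 = 21.2 kHz, folds to fs − 42 kHz = 0.4 kHz.
53.6 kHz mod fs = 11.2 kHz.
11.2 kHz ≤ fs/2 = 21.2 kHz, appears at 11.2 kHz.
31.2 kHz > fs/2 = 21.2 kHz, folds to fs − 31.2 kHz = 11.2 kHz.
23.4 kHz > fs/2 = 21.2 kHz, folds to fs − 23.4 kHz = 19 kHz.
Distinct values: {0.4 kHz, 11.2 kHz, 19 kHz}.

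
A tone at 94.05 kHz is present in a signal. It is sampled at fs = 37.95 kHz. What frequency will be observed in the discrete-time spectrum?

94.05 kHz mod fs = 18.15 kHz.
18.15 kHz ≤ fs/2 = 18.975 kHz, appears at 18.15 kHz.

18.15 kHz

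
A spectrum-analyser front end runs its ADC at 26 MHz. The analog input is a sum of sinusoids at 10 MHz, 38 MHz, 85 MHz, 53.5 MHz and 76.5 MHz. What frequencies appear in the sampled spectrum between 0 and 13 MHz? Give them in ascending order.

1.5 MHz, 7 MHz, 10 MHz, 12 MHz

fs/2 = 13 MHz.
10 MHz ≤ fs/2 = 13 MHz, passes unchanged.
38 MHz mod fs = 12 MHz.
12 MHz ≤ fs/2 = 13 MHz, appears at 12 MHz.
85 MHz mod fs = 7 MHz.
7 MHz ≤ fs/2 = 13 MHz, appears at 7 MHz.
53.5 MHz mod fs = 1.5 MHz.
1.5 MHz ≤ fs/2 = 13 MHz, appears at 1.5 MHz.
76.5 MHz mod fs = 24.5 MHz.
24.5 MHz > fs/2 = 13 MHz, folds to fs − 24.5 MHz = 1.5 MHz.
Distinct values: {1.5 MHz, 7 MHz, 10 MHz, 12 MHz}.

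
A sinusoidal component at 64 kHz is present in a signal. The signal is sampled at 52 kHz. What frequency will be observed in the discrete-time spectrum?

12 kHz

64 kHz mod fs = 12 kHz.
12 kHz ≤ fs/2 = 26 kHz, appears at 12 kHz.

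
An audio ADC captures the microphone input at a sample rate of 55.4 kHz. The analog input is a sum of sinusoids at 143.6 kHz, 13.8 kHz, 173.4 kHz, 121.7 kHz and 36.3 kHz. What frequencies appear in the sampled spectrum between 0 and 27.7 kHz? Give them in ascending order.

fs/2 = 27.7 kHz.
143.6 kHz mod fs = 32.8 kHz.
32.8 kHz > fs/2 = 27.7 kHz, folds to fs − 32.8 kHz = 22.6 kHz.
13.8 kHz ≤ fs/2 = 27.7 kHz, passes unchanged.
173.4 kHz mod fs = 7.2 kHz.
7.2 kHz ≤ fs/2 = 27.7 kHz, appears at 7.2 kHz.
121.7 kHz mod fs = 10.9 kHz.
10.9 kHz ≤ fs/2 = 27.7 kHz, appears at 10.9 kHz.
36.3 kHz > fs/2 = 27.7 kHz, folds to fs − 36.3 kHz = 19.1 kHz.
Distinct values: {7.2 kHz, 10.9 kHz, 13.8 kHz, 19.1 kHz, 22.6 kHz}.

7.2 kHz, 10.9 kHz, 13.8 kHz, 19.1 kHz, 22.6 kHz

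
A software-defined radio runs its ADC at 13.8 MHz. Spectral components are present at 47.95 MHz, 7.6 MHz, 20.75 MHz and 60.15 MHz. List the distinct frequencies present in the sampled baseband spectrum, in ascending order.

fs/2 = 6.9 MHz.
47.95 MHz mod fs = 6.55 MHz.
6.55 MHz ≤ fs/2 = 6.9 MHz, appears at 6.55 MHz.
7.6 MHz > fs/2 = 6.9 MHz, folds to fs − 7.6 MHz = 6.2 MHz.
20.75 MHz mod fs = 6.95 MHz.
6.95 MHz > fs/2 = 6.9 MHz, folds to fs − 6.95 MHz = 6.85 MHz.
60.15 MHz mod fs = 4.95 MHz.
4.95 MHz ≤ fs/2 = 6.9 MHz, appears at 4.95 MHz.
Distinct values: {4.95 MHz, 6.2 MHz, 6.55 MHz, 6.85 MHz}.

4.95 MHz, 6.2 MHz, 6.55 MHz, 6.85 MHz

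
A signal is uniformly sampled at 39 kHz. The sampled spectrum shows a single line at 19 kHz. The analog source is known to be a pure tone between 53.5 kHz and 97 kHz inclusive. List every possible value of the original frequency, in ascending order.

58 kHz, 59 kHz, 97 kHz

Frequencies that alias to 19 kHz are k·fs ± 19 kHz for integer k ≥ 0.
k=0: 19 kHz.
k=1: 20 kHz, 58 kHz.
k=2: 59 kHz, 97 kHz.
k=3: 98 kHz, 136 kHz.
Within [53.5 kHz, 97 kHz]: 58 kHz, 59 kHz, 97 kHz.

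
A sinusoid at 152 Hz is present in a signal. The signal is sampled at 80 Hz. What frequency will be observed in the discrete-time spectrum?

152 Hz mod fs = 72 Hz.
72 Hz > fs/2 = 40 Hz, folds to fs − 72 Hz = 8 Hz.

8 Hz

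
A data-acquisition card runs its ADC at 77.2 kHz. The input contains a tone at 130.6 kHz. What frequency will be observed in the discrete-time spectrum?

130.6 kHz mod fs = 53.4 kHz.
53.4 kHz > fs/2 = 38.6 kHz, folds to fs − 53.4 kHz = 23.8 kHz.

23.8 kHz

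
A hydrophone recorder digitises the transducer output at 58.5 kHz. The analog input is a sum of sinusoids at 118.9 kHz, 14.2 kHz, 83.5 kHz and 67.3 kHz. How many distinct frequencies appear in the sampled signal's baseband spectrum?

fs/2 = 29.25 kHz.
118.9 kHz mod fs = 1.9 kHz.
1.9 kHz ≤ fs/2 = 29.25 kHz, appears at 1.9 kHz.
14.2 kHz ≤ fs/2 = 29.25 kHz, passes unchanged.
83.5 kHz mod fs = 25 kHz.
25 kHz ≤ fs/2 = 29.25 kHz, appears at 25 kHz.
67.3 kHz mod fs = 8.8 kHz.
8.8 kHz ≤ fs/2 = 29.25 kHz, appears at 8.8 kHz.
Distinct values: {1.9 kHz, 8.8 kHz, 14.2 kHz, 25 kHz} → 4.

4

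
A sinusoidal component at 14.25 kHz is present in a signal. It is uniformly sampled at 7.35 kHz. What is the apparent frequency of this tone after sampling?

0.45 kHz

14.25 kHz mod fs = 6.9 kHz.
6.9 kHz > fs/2 = 3.675 kHz, folds to fs − 6.9 kHz = 0.45 kHz.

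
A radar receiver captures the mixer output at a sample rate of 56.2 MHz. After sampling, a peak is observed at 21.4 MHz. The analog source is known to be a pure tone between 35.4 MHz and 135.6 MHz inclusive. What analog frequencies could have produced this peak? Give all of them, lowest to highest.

77.6 MHz, 91 MHz, 133.8 MHz

Frequencies that alias to 21.4 MHz are k·fs ± 21.4 MHz for integer k ≥ 0.
k=0: 21.4 MHz.
k=1: 34.8 MHz, 77.6 MHz.
k=2: 91 MHz, 133.8 MHz.
k=3: 147.2 MHz, 190 MHz.
Within [35.4 MHz, 135.6 MHz]: 77.6 MHz, 91 MHz, 133.8 MHz.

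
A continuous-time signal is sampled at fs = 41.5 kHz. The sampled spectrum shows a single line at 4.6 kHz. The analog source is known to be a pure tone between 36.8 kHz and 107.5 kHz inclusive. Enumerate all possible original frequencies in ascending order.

Frequencies that alias to 4.6 kHz are k·fs ± 4.6 kHz for integer k ≥ 0.
k=0: 4.6 kHz.
k=1: 36.9 kHz, 46.1 kHz.
k=2: 78.4 kHz, 87.6 kHz.
k=3: 119.9 kHz, 129.1 kHz.
Within [36.8 kHz, 107.5 kHz]: 36.9 kHz, 46.1 kHz, 78.4 kHz, 87.6 kHz.

36.9 kHz, 46.1 kHz, 78.4 kHz, 87.6 kHz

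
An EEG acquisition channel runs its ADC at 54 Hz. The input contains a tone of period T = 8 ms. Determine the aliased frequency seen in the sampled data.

T = 8 ms → f = 1/T = 125 Hz.
125 Hz mod fs = 17 Hz.
17 Hz ≤ fs/2 = 27 Hz, appears at 17 Hz.

17 Hz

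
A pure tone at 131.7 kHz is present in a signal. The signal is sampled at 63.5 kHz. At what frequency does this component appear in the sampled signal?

4.7 kHz

131.7 kHz mod fs = 4.7 kHz.
4.7 kHz ≤ fs/2 = 31.75 kHz, appears at 4.7 kHz.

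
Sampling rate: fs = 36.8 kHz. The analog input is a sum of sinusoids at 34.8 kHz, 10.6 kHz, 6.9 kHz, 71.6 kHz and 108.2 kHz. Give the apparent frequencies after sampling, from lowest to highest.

2 kHz, 2.2 kHz, 6.9 kHz, 10.6 kHz

fs/2 = 18.4 kHz.
34.8 kHz > fs/2 = 18.4 kHz, folds to fs − 34.8 kHz = 2 kHz.
10.6 kHz ≤ fs/2 = 18.4 kHz, passes unchanged.
6.9 kHz ≤ fs/2 = 18.4 kHz, passes unchanged.
71.6 kHz mod fs = 34.8 kHz.
34.8 kHz > fs/2 = 18.4 kHz, folds to fs − 34.8 kHz = 2 kHz.
108.2 kHz mod fs = 34.6 kHz.
34.6 kHz > fs/2 = 18.4 kHz, folds to fs − 34.6 kHz = 2.2 kHz.
Distinct values: {2 kHz, 2.2 kHz, 6.9 kHz, 10.6 kHz}.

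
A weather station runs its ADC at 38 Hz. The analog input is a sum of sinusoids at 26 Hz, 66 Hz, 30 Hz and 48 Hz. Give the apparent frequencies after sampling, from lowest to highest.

8 Hz, 10 Hz, 12 Hz

fs/2 = 19 Hz.
26 Hz > fs/2 = 19 Hz, folds to fs − 26 Hz = 12 Hz.
66 Hz mod fs = 28 Hz.
28 Hz > fs/2 = 19 Hz, folds to fs − 28 Hz = 10 Hz.
30 Hz > fs/2 = 19 Hz, folds to fs − 30 Hz = 8 Hz.
48 Hz mod fs = 10 Hz.
10 Hz ≤ fs/2 = 19 Hz, appears at 10 Hz.
Distinct values: {8 Hz, 10 Hz, 12 Hz}.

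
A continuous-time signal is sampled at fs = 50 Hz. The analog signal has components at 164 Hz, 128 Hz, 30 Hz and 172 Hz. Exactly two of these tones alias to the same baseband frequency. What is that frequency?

fs/2 = 25 Hz.
164 Hz mod fs = 14 Hz.
14 Hz ≤ fs/2 = 25 Hz, appears at 14 Hz.
128 Hz mod fs = 28 Hz.
28 Hz > fs/2 = 25 Hz, folds to fs − 28 Hz = 22 Hz.
30 Hz > fs/2 = 25 Hz, folds to fs − 30 Hz = 20 Hz.
172 Hz mod fs = 22 Hz.
22 Hz ≤ fs/2 = 25 Hz, appears at 22 Hz.
128 Hz and 172 Hz both map to 22 Hz.

22 Hz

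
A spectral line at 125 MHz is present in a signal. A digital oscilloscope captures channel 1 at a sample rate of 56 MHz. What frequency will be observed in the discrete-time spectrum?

13 MHz

125 MHz mod fs = 13 MHz.
13 MHz ≤ fs/2 = 28 MHz, appears at 13 MHz.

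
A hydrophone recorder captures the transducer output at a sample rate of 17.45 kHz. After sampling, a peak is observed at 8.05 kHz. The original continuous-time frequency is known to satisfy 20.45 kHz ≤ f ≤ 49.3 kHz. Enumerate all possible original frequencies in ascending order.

25.5 kHz, 26.85 kHz, 42.95 kHz, 44.3 kHz

Frequencies that alias to 8.05 kHz are k·fs ± 8.05 kHz for integer k ≥ 0.
k=0: 8.05 kHz.
k=1: 9.4 kHz, 25.5 kHz.
k=2: 26.85 kHz, 42.95 kHz.
k=3: 44.3 kHz, 60.4 kHz.
k=4: 61.75 kHz, 77.85 kHz.
Within [20.45 kHz, 49.3 kHz]: 25.5 kHz, 26.85 kHz, 42.95 kHz, 44.3 kHz.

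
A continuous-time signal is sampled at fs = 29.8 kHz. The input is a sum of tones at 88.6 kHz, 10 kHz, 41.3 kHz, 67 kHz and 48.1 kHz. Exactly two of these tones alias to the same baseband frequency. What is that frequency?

fs/2 = 14.9 kHz.
88.6 kHz mod fs = 29 kHz.
29 kHz > fs/2 = 14.9 kHz, folds to fs − 29 kHz = 0.8 kHz.
10 kHz ≤ fs/2 = 14.9 kHz, passes unchanged.
41.3 kHz mod fs = 11.5 kHz.
11.5 kHz ≤ fs/2 = 14.9 kHz, appears at 11.5 kHz.
67 kHz mod fs = 7.4 kHz.
7.4 kHz ≤ fs/2 = 14.9 kHz, appears at 7.4 kHz.
48.1 kHz mod fs = 18.3 kHz.
18.3 kHz > fs/2 = 14.9 kHz, folds to fs − 18.3 kHz = 11.5 kHz.
41.3 kHz and 48.1 kHz both map to 11.5 kHz.

11.5 kHz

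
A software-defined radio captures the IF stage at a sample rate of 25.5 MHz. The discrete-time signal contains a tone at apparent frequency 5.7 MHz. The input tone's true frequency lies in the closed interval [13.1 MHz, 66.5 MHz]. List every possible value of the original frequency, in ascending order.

Frequencies that alias to 5.7 MHz are k·fs ± 5.7 MHz for integer k ≥ 0.
k=0: 5.7 MHz.
k=1: 19.8 MHz, 31.2 MHz.
k=2: 45.3 MHz, 56.7 MHz.
k=3: 70.8 MHz, 82.2 MHz.
Within [13.1 MHz, 66.5 MHz]: 19.8 MHz, 31.2 MHz, 45.3 MHz, 56.7 MHz.

19.8 MHz, 31.2 MHz, 45.3 MHz, 56.7 MHz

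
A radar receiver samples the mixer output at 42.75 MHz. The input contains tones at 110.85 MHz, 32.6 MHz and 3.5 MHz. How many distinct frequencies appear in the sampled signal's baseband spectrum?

fs/2 = 21.375 MHz.
110.85 MHz mod fs = 25.35 MHz.
25.35 MHz > fs/2 = 21.375 MHz, folds to fs − 25.35 MHz = 17.4 MHz.
32.6 MHz > fs/2 = 21.375 MHz, folds to fs − 32.6 MHz = 10.15 MHz.
3.5 MHz ≤ fs/2 = 21.375 MHz, passes unchanged.
Distinct values: {3.5 MHz, 10.15 MHz, 17.4 MHz} → 3.

3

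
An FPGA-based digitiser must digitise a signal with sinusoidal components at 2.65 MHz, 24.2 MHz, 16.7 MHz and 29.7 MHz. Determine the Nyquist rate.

59.4 MHz

Highest-frequency component: 29.7 MHz.
Nyquist rate = 2 × 29.7 MHz = 59.4 MHz.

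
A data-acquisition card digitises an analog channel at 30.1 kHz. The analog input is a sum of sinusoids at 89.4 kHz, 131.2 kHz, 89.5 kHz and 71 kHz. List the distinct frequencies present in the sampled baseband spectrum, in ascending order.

fs/2 = 15.05 kHz.
89.4 kHz mod fs = 29.2 kHz.
29.2 kHz > fs/2 = 15.05 kHz, folds to fs − 29.2 kHz = 0.9 kHz.
131.2 kHz mod fs = 10.8 kHz.
10.8 kHz ≤ fs/2 = 15.05 kHz, appears at 10.8 kHz.
89.5 kHz mod fs = 29.3 kHz.
29.3 kHz > fs/2 = 15.05 kHz, folds to fs − 29.3 kHz = 0.8 kHz.
71 kHz mod fs = 10.8 kHz.
10.8 kHz ≤ fs/2 = 15.05 kHz, appears at 10.8 kHz.
Distinct values: {0.8 kHz, 0.9 kHz, 10.8 kHz}.

0.8 kHz, 0.9 kHz, 10.8 kHz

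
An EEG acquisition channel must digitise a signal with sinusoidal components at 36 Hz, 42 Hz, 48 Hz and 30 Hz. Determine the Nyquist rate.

96 Hz

Highest-frequency component: 48 Hz.
Nyquist rate = 2 × 48 Hz = 96 Hz.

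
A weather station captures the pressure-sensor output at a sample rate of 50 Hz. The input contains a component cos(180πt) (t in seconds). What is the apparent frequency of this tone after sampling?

10 Hz

ω = 180π rad/s → f = ω/(2π) = 90 Hz.
90 Hz mod fs = 40 Hz.
40 Hz > fs/2 = 25 Hz, folds to fs − 40 Hz = 10 Hz.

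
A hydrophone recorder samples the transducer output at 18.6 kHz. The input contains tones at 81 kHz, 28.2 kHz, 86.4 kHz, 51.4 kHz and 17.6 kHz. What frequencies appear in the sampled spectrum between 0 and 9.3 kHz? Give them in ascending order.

1 kHz, 4.4 kHz, 6.6 kHz, 9 kHz

fs/2 = 9.3 kHz.
81 kHz mod fs = 6.6 kHz.
6.6 kHz ≤ fs/2 = 9.3 kHz, appears at 6.6 kHz.
28.2 kHz mod fs = 9.6 kHz.
9.6 kHz > fs/2 = 9.3 kHz, folds to fs − 9.6 kHz = 9 kHz.
86.4 kHz mod fs = 12 kHz.
12 kHz > fs/2 = 9.3 kHz, folds to fs − 12 kHz = 6.6 kHz.
51.4 kHz mod fs = 14.2 kHz.
14.2 kHz > fs/2 = 9.3 kHz, folds to fs − 14.2 kHz = 4.4 kHz.
17.6 kHz > fs/2 = 9.3 kHz, folds to fs − 17.6 kHz = 1 kHz.
Distinct values: {1 kHz, 4.4 kHz, 6.6 kHz, 9 kHz}.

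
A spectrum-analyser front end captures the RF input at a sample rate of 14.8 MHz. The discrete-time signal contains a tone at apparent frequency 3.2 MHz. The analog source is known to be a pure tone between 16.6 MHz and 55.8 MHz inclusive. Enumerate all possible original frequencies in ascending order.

18 MHz, 26.4 MHz, 32.8 MHz, 41.2 MHz, 47.6 MHz

Frequencies that alias to 3.2 MHz are k·fs ± 3.2 MHz for integer k ≥ 0.
k=0: 3.2 MHz.
k=1: 11.6 MHz, 18 MHz.
k=2: 26.4 MHz, 32.8 MHz.
k=3: 41.2 MHz, 47.6 MHz.
k=4: 56 MHz, 62.4 MHz.
Within [16.6 MHz, 55.8 MHz]: 18 MHz, 26.4 MHz, 32.8 MHz, 41.2 MHz, 47.6 MHz.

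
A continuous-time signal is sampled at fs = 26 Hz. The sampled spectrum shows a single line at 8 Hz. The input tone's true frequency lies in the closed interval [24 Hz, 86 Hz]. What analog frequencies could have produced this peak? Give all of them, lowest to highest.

Frequencies that alias to 8 Hz are k·fs ± 8 Hz for integer k ≥ 0.
k=0: 8 Hz.
k=1: 18 Hz, 34 Hz.
k=2: 44 Hz, 60 Hz.
k=3: 70 Hz, 86 Hz.
k=4: 96 Hz, 112 Hz.
Within [24 Hz, 86 Hz]: 34 Hz, 44 Hz, 60 Hz, 70 Hz, 86 Hz.

34 Hz, 44 Hz, 60 Hz, 70 Hz, 86 Hz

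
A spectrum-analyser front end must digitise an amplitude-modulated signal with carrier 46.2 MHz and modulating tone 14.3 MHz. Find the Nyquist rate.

121 MHz

AM sidebands sit at fc ± fm = 31.9 MHz and 60.5 MHz.
Highest-frequency component: 60.5 MHz.
Nyquist rate = 2 × 60.5 MHz = 121 MHz.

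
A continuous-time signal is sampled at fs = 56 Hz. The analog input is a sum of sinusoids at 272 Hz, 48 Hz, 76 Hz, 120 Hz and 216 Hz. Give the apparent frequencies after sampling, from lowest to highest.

8 Hz, 20 Hz

fs/2 = 28 Hz.
272 Hz mod fs = 48 Hz.
48 Hz > fs/2 = 28 Hz, folds to fs − 48 Hz = 8 Hz.
48 Hz > fs/2 = 28 Hz, folds to fs − 48 Hz = 8 Hz.
76 Hz mod fs = 20 Hz.
20 Hz ≤ fs/2 = 28 Hz, appears at 20 Hz.
120 Hz mod fs = 8 Hz.
8 Hz ≤ fs/2 = 28 Hz, appears at 8 Hz.
216 Hz mod fs = 48 Hz.
48 Hz > fs/2 = 28 Hz, folds to fs − 48 Hz = 8 Hz.
Distinct values: {8 Hz, 20 Hz}.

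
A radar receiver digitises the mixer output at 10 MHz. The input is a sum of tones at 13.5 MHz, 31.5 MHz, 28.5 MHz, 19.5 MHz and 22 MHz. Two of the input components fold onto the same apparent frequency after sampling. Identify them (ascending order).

28.5 MHz, 31.5 MHz

fs/2 = 5 MHz.
13.5 MHz mod fs = 3.5 MHz.
3.5 MHz ≤ fs/2 = 5 MHz, appears at 3.5 MHz.
31.5 MHz mod fs = 1.5 MHz.
1.5 MHz ≤ fs/2 = 5 MHz, appears at 1.5 MHz.
28.5 MHz mod fs = 8.5 MHz.
8.5 MHz > fs/2 = 5 MHz, folds to fs − 8.5 MHz = 1.5 MHz.
19.5 MHz mod fs = 9.5 MHz.
9.5 MHz > fs/2 = 5 MHz, folds to fs − 9.5 MHz = 0.5 MHz.
22 MHz mod fs = 2 MHz.
2 MHz ≤ fs/2 = 5 MHz, appears at 2 MHz.
28.5 MHz and 31.5 MHz both map to 1.5 MHz.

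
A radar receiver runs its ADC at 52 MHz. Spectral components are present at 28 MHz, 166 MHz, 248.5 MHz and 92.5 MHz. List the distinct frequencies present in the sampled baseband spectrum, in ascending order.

10 MHz, 11.5 MHz, 24 MHz

fs/2 = 26 MHz.
28 MHz > fs/2 = 26 MHz, folds to fs − 28 MHz = 24 MHz.
166 MHz mod fs = 10 MHz.
10 MHz ≤ fs/2 = 26 MHz, appears at 10 MHz.
248.5 MHz mod fs = 40.5 MHz.
40.5 MHz > fs/2 = 26 MHz, folds to fs − 40.5 MHz = 11.5 MHz.
92.5 MHz mod fs = 40.5 MHz.
40.5 MHz > fs/2 = 26 MHz, folds to fs − 40.5 MHz = 11.5 MHz.
Distinct values: {10 MHz, 11.5 MHz, 24 MHz}.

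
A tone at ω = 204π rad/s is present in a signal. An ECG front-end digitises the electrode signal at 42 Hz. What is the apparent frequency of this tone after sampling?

18 Hz

ω = 204π rad/s → f = ω/(2π) = 102 Hz.
102 Hz mod fs = 18 Hz.
18 Hz ≤ fs/2 = 21 Hz, appears at 18 Hz.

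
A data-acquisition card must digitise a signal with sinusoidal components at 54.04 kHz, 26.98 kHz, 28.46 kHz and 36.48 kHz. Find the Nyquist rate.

108.08 kHz

Highest-frequency component: 54.04 kHz.
Nyquist rate = 2 × 54.04 kHz = 108.08 kHz.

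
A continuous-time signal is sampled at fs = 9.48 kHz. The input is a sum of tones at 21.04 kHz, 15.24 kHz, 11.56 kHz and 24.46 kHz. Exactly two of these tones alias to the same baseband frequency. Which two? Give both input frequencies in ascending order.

fs/2 = 4.74 kHz.
21.04 kHz mod fs = 2.08 kHz.
2.08 kHz ≤ fs/2 = 4.74 kHz, appears at 2.08 kHz.
15.24 kHz mod fs = 5.76 kHz.
5.76 kHz > fs/2 = 4.74 kHz, folds to fs − 5.76 kHz = 3.72 kHz.
11.56 kHz mod fs = 2.08 kHz.
2.08 kHz ≤ fs/2 = 4.74 kHz, appears at 2.08 kHz.
24.46 kHz mod fs = 5.5 kHz.
5.5 kHz > fs/2 = 4.74 kHz, folds to fs − 5.5 kHz = 3.98 kHz.
11.56 kHz and 21.04 kHz both map to 2.08 kHz.

11.56 kHz, 21.04 kHz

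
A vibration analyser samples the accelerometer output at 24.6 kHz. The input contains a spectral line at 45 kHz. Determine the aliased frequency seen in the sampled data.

4.2 kHz

45 kHz mod fs = 20.4 kHz.
20.4 kHz > fs/2 = 12.3 kHz, folds to fs − 20.4 kHz = 4.2 kHz.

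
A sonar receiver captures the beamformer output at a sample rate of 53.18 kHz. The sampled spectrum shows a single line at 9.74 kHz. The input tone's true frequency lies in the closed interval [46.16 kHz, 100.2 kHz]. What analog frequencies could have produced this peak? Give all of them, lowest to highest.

Frequencies that alias to 9.74 kHz are k·fs ± 9.74 kHz for integer k ≥ 0.
k=0: 9.74 kHz.
k=1: 43.44 kHz, 62.92 kHz.
k=2: 96.62 kHz, 116.1 kHz.
k=3: 149.8 kHz, 169.28 kHz.
Within [46.16 kHz, 100.2 kHz]: 62.92 kHz, 96.62 kHz.

62.92 kHz, 96.62 kHz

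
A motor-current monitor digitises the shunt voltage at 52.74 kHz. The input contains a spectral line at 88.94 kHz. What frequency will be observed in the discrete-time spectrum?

88.94 kHz mod fs = 36.2 kHz.
36.2 kHz > fs/2 = 26.37 kHz, folds to fs − 36.2 kHz = 16.54 kHz.

16.54 kHz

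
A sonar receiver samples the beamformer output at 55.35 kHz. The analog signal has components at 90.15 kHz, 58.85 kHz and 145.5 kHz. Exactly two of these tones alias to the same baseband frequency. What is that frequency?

20.55 kHz

fs/2 = 27.675 kHz.
90.15 kHz mod fs = 34.8 kHz.
34.8 kHz > fs/2 = 27.675 kHz, folds to fs − 34.8 kHz = 20.55 kHz.
58.85 kHz mod fs = 3.5 kHz.
3.5 kHz ≤ fs/2 = 27.675 kHz, appears at 3.5 kHz.
145.5 kHz mod fs = 34.8 kHz.
34.8 kHz > fs/2 = 27.675 kHz, folds to fs − 34.8 kHz = 20.55 kHz.
90.15 kHz and 145.5 kHz both map to 20.55 kHz.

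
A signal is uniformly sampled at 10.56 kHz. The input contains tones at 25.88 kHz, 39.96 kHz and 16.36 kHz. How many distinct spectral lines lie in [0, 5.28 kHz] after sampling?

fs/2 = 5.28 kHz.
25.88 kHz mod fs = 4.76 kHz.
4.76 kHz ≤ fs/2 = 5.28 kHz, appears at 4.76 kHz.
39.96 kHz mod fs = 8.28 kHz.
8.28 kHz > fs/2 = 5.28 kHz, folds to fs − 8.28 kHz = 2.28 kHz.
16.36 kHz mod fs = 5.8 kHz.
5.8 kHz > fs/2 = 5.28 kHz, folds to fs − 5.8 kHz = 4.76 kHz.
Distinct values: {2.28 kHz, 4.76 kHz} → 2.

2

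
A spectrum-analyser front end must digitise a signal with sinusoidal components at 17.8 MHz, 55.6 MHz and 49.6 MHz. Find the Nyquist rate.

111.2 MHz

Highest-frequency component: 55.6 MHz.
Nyquist rate = 2 × 55.6 MHz = 111.2 MHz.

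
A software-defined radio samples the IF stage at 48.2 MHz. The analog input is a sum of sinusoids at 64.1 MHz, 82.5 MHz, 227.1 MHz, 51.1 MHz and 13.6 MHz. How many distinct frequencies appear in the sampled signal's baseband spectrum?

fs/2 = 24.1 MHz.
64.1 MHz mod fs = 15.9 MHz.
15.9 MHz ≤ fs/2 = 24.1 MHz, appears at 15.9 MHz.
82.5 MHz mod fs = 34.3 MHz.
34.3 MHz > fs/2 = 24.1 MHz, folds to fs − 34.3 MHz = 13.9 MHz.
227.1 MHz mod fs = 34.3 MHz.
34.3 MHz > fs/2 = 24.1 MHz, folds to fs − 34.3 MHz = 13.9 MHz.
51.1 MHz mod fs = 2.9 MHz.
2.9 MHz ≤ fs/2 = 24.1 MHz, appears at 2.9 MHz.
13.6 MHz ≤ fs/2 = 24.1 MHz, passes unchanged.
Distinct values: {2.9 MHz, 13.6 MHz, 13.9 MHz, 15.9 MHz} → 4.

4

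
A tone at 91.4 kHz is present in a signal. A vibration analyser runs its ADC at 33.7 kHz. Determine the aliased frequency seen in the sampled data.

9.7 kHz

91.4 kHz mod fs = 24 kHz.
24 kHz > fs/2 = 16.85 kHz, folds to fs − 24 kHz = 9.7 kHz.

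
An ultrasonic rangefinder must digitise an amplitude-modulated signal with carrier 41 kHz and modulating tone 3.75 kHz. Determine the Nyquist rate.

AM sidebands sit at fc ± fm = 37.25 kHz and 44.75 kHz.
Highest-frequency component: 44.75 kHz.
Nyquist rate = 2 × 44.75 kHz = 89.5 kHz.

89.5 kHz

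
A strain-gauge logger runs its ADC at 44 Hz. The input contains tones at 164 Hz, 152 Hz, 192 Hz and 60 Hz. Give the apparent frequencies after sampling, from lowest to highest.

12 Hz, 16 Hz, 20 Hz

fs/2 = 22 Hz.
164 Hz mod fs = 32 Hz.
32 Hz > fs/2 = 22 Hz, folds to fs − 32 Hz = 12 Hz.
152 Hz mod fs = 20 Hz.
20 Hz ≤ fs/2 = 22 Hz, appears at 20 Hz.
192 Hz mod fs = 16 Hz.
16 Hz ≤ fs/2 = 22 Hz, appears at 16 Hz.
60 Hz mod fs = 16 Hz.
16 Hz ≤ fs/2 = 22 Hz, appears at 16 Hz.
Distinct values: {12 Hz, 16 Hz, 20 Hz}.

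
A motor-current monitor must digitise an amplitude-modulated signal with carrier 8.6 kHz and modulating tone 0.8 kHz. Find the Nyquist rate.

18.8 kHz

AM sidebands sit at fc ± fm = 7.8 kHz and 9.4 kHz.
Highest-frequency component: 9.4 kHz.
Nyquist rate = 2 × 9.4 kHz = 18.8 kHz.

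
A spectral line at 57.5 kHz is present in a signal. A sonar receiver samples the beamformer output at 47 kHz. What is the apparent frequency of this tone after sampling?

57.5 kHz mod fs = 10.5 kHz.
10.5 kHz ≤ fs/2 = 23.5 kHz, appears at 10.5 kHz.

10.5 kHz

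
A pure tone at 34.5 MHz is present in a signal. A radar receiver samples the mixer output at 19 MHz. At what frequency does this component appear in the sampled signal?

3.5 MHz

34.5 MHz mod fs = 15.5 MHz.
15.5 MHz > fs/2 = 9.5 MHz, folds to fs − 15.5 MHz = 3.5 MHz.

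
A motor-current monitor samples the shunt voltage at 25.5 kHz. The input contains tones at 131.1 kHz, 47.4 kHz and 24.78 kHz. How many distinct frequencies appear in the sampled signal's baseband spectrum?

fs/2 = 12.75 kHz.
131.1 kHz mod fs = 3.6 kHz.
3.6 kHz ≤ fs/2 = 12.75 kHz, appears at 3.6 kHz.
47.4 kHz mod fs = 21.9 kHz.
21.9 kHz > fs/2 = 12.75 kHz, folds to fs − 21.9 kHz = 3.6 kHz.
24.78 kHz > fs/2 = 12.75 kHz, folds to fs − 24.78 kHz = 0.72 kHz.
Distinct values: {0.72 kHz, 3.6 kHz} → 2.

2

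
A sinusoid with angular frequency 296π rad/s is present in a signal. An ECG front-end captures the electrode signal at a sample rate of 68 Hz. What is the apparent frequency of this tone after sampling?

12 Hz

ω = 296π rad/s → f = ω/(2π) = 148 Hz.
148 Hz mod fs = 12 Hz.
12 Hz ≤ fs/2 = 34 Hz, appears at 12 Hz.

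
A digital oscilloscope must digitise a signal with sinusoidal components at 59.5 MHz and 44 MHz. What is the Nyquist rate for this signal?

119 MHz

Highest-frequency component: 59.5 MHz.
Nyquist rate = 2 × 59.5 MHz = 119 MHz.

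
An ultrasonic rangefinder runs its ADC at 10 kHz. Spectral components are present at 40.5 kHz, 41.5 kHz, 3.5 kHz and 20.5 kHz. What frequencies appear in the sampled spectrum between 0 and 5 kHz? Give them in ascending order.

fs/2 = 5 kHz.
40.5 kHz mod fs = 0.5 kHz.
0.5 kHz ≤ fs/2 = 5 kHz, appears at 0.5 kHz.
41.5 kHz mod fs = 1.5 kHz.
1.5 kHz ≤ fs/2 = 5 kHz, appears at 1.5 kHz.
3.5 kHz ≤ fs/2 = 5 kHz, passes unchanged.
20.5 kHz mod fs = 0.5 kHz.
0.5 kHz ≤ fs/2 = 5 kHz, appears at 0.5 kHz.
Distinct values: {0.5 kHz, 1.5 kHz, 3.5 kHz}.

0.5 kHz, 1.5 kHz, 3.5 kHz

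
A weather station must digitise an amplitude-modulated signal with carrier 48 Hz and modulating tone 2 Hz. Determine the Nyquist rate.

100 Hz

AM sidebands sit at fc ± fm = 46 Hz and 50 Hz.
Highest-frequency component: 50 Hz.
Nyquist rate = 2 × 50 Hz = 100 Hz.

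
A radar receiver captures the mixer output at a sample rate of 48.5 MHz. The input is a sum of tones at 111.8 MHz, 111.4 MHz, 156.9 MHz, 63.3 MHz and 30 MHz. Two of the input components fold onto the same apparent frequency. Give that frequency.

14.8 MHz

fs/2 = 24.25 MHz.
111.8 MHz mod fs = 14.8 MHz.
14.8 MHz ≤ fs/2 = 24.25 MHz, appears at 14.8 MHz.
111.4 MHz mod fs = 14.4 MHz.
14.4 MHz ≤ fs/2 = 24.25 MHz, appears at 14.4 MHz.
156.9 MHz mod fs = 11.4 MHz.
11.4 MHz ≤ fs/2 = 24.25 MHz, appears at 11.4 MHz.
63.3 MHz mod fs = 14.8 MHz.
14.8 MHz ≤ fs/2 = 24.25 MHz, appears at 14.8 MHz.
30 MHz > fs/2 = 24.25 MHz, folds to fs − 30 MHz = 18.5 MHz.
63.3 MHz and 111.8 MHz both map to 14.8 MHz.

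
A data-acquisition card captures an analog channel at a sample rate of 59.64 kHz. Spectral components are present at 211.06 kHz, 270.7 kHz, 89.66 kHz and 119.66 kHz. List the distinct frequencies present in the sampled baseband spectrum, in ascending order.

0.38 kHz, 27.5 kHz, 29.62 kHz

fs/2 = 29.82 kHz.
211.06 kHz mod fs = 32.14 kHz.
32.14 kHz > fs/2 = 29.82 kHz, folds to fs − 32.14 kHz = 27.5 kHz.
270.7 kHz mod fs = 32.14 kHz.
32.14 kHz > fs/2 = 29.82 kHz, folds to fs − 32.14 kHz = 27.5 kHz.
89.66 kHz mod fs = 30.02 kHz.
30.02 kHz > fs/2 = 29.82 kHz, folds to fs − 30.02 kHz = 29.62 kHz.
119.66 kHz mod fs = 0.38 kHz.
0.38 kHz ≤ fs/2 = 29.82 kHz, appears at 0.38 kHz.
Distinct values: {0.38 kHz, 27.5 kHz, 29.62 kHz}.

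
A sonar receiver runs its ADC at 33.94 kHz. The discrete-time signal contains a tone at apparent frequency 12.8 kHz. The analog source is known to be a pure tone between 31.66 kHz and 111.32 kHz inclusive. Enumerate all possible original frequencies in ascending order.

Frequencies that alias to 12.8 kHz are k·fs ± 12.8 kHz for integer k ≥ 0.
k=0: 12.8 kHz.
k=1: 21.14 kHz, 46.74 kHz.
k=2: 55.08 kHz, 80.68 kHz.
k=3: 89.02 kHz, 114.62 kHz.
k=4: 122.96 kHz, 148.56 kHz.
Within [31.66 kHz, 111.32 kHz]: 46.74 kHz, 55.08 kHz, 80.68 kHz, 89.02 kHz.

46.74 kHz, 55.08 kHz, 80.68 kHz, 89.02 kHz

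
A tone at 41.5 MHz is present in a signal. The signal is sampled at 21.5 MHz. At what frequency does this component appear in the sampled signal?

1.5 MHz

41.5 MHz mod fs = 20 MHz.
20 MHz > fs/2 = 10.75 MHz, folds to fs − 20 MHz = 1.5 MHz.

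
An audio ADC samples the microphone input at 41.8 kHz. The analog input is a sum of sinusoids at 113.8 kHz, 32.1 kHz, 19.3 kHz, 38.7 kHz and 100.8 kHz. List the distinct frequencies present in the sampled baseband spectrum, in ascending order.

fs/2 = 20.9 kHz.
113.8 kHz mod fs = 30.2 kHz.
30.2 kHz > fs/2 = 20.9 kHz, folds to fs − 30.2 kHz = 11.6 kHz.
32.1 kHz > fs/2 = 20.9 kHz, folds to fs − 32.1 kHz = 9.7 kHz.
19.3 kHz ≤ fs/2 = 20.9 kHz, passes unchanged.
38.7 kHz > fs/2 = 20.9 kHz, folds to fs − 38.7 kHz = 3.1 kHz.
100.8 kHz mod fs = 17.2 kHz.
17.2 kHz ≤ fs/2 = 20.9 kHz, appears at 17.2 kHz.
Distinct values: {3.1 kHz, 9.7 kHz, 11.6 kHz, 17.2 kHz, 19.3 kHz}.

3.1 kHz, 9.7 kHz, 11.6 kHz, 17.2 kHz, 19.3 kHz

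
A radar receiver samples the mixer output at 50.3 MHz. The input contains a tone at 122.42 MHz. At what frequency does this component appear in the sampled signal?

122.42 MHz mod fs = 21.82 MHz.
21.82 MHz ≤ fs/2 = 25.15 MHz, appears at 21.82 MHz.

21.82 MHz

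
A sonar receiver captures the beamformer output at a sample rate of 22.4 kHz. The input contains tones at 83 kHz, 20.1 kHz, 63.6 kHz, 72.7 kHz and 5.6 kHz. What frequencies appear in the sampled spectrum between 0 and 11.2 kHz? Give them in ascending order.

2.3 kHz, 3.6 kHz, 5.5 kHz, 5.6 kHz, 6.6 kHz

fs/2 = 11.2 kHz.
83 kHz mod fs = 15.8 kHz.
15.8 kHz > fs/2 = 11.2 kHz, folds to fs − 15.8 kHz = 6.6 kHz.
20.1 kHz > fs/2 = 11.2 kHz, folds to fs − 20.1 kHz = 2.3 kHz.
63.6 kHz mod fs = 18.8 kHz.
18.8 kHz > fs/2 = 11.2 kHz, folds to fs − 18.8 kHz = 3.6 kHz.
72.7 kHz mod fs = 5.5 kHz.
5.5 kHz ≤ fs/2 = 11.2 kHz, appears at 5.5 kHz.
5.6 kHz ≤ fs/2 = 11.2 kHz, passes unchanged.
Distinct values: {2.3 kHz, 3.6 kHz, 5.5 kHz, 5.6 kHz, 6.6 kHz}.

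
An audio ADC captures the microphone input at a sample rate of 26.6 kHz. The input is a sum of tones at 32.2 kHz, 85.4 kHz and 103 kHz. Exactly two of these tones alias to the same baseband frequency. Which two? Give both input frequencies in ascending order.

32.2 kHz, 85.4 kHz

fs/2 = 13.3 kHz.
32.2 kHz mod fs = 5.6 kHz.
5.6 kHz ≤ fs/2 = 13.3 kHz, appears at 5.6 kHz.
85.4 kHz mod fs = 5.6 kHz.
5.6 kHz ≤ fs/2 = 13.3 kHz, appears at 5.6 kHz.
103 kHz mod fs = 23.2 kHz.
23.2 kHz > fs/2 = 13.3 kHz, folds to fs − 23.2 kHz = 3.4 kHz.
32.2 kHz and 85.4 kHz both map to 5.6 kHz.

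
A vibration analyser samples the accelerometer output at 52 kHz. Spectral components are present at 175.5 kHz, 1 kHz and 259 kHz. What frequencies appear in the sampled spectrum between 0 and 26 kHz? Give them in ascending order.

1 kHz, 19.5 kHz

fs/2 = 26 kHz.
175.5 kHz mod fs = 19.5 kHz.
19.5 kHz ≤ fs/2 = 26 kHz, appears at 19.5 kHz.
1 kHz ≤ fs/2 = 26 kHz, passes unchanged.
259 kHz mod fs = 51 kHz.
51 kHz > fs/2 = 26 kHz, folds to fs − 51 kHz = 1 kHz.
Distinct values: {1 kHz, 19.5 kHz}.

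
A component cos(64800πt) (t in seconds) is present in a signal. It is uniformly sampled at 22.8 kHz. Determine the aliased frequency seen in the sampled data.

9.6 kHz

ω = 64800π rad/s → f = ω/(2π) = 32400 Hz = 32.4 kHz.
32.4 kHz mod fs = 9.6 kHz.
9.6 kHz ≤ fs/2 = 11.4 kHz, appears at 9.6 kHz.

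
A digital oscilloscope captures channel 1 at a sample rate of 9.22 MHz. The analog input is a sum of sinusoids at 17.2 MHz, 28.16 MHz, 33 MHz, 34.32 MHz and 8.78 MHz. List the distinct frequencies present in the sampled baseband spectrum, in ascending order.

0.44 MHz, 0.5 MHz, 1.24 MHz, 2.56 MHz, 3.88 MHz

fs/2 = 4.61 MHz.
17.2 MHz mod fs = 7.98 MHz.
7.98 MHz > fs/2 = 4.61 MHz, folds to fs − 7.98 MHz = 1.24 MHz.
28.16 MHz mod fs = 0.5 MHz.
0.5 MHz ≤ fs/2 = 4.61 MHz, appears at 0.5 MHz.
33 MHz mod fs = 5.34 MHz.
5.34 MHz > fs/2 = 4.61 MHz, folds to fs − 5.34 MHz = 3.88 MHz.
34.32 MHz mod fs = 6.66 MHz.
6.66 MHz > fs/2 = 4.61 MHz, folds to fs − 6.66 MHz = 2.56 MHz.
8.78 MHz > fs/2 = 4.61 MHz, folds to fs − 8.78 MHz = 0.44 MHz.
Distinct values: {0.44 MHz, 0.5 MHz, 1.24 MHz, 2.56 MHz, 3.88 MHz}.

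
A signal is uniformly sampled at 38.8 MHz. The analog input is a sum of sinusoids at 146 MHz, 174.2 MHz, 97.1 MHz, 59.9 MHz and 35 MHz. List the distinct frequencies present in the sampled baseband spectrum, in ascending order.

3.8 MHz, 9.2 MHz, 17.7 MHz, 19 MHz, 19.3 MHz

fs/2 = 19.4 MHz.
146 MHz mod fs = 29.6 MHz.
29.6 MHz > fs/2 = 19.4 MHz, folds to fs − 29.6 MHz = 9.2 MHz.
174.2 MHz mod fs = 19 MHz.
19 MHz ≤ fs/2 = 19.4 MHz, appears at 19 MHz.
97.1 MHz mod fs = 19.5 MHz.
19.5 MHz > fs/2 = 19.4 MHz, folds to fs − 19.5 MHz = 19.3 MHz.
59.9 MHz mod fs = 21.1 MHz.
21.1 MHz > fs/2 = 19.4 MHz, folds to fs − 21.1 MHz = 17.7 MHz.
35 MHz > fs/2 = 19.4 MHz, folds to fs − 35 MHz = 3.8 MHz.
Distinct values: {3.8 MHz, 9.2 MHz, 17.7 MHz, 19 MHz, 19.3 MHz}.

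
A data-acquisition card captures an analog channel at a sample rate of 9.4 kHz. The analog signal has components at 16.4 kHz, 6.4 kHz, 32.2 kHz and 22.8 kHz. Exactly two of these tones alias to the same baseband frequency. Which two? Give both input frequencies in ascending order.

fs/2 = 4.7 kHz.
16.4 kHz mod fs = 7 kHz.
7 kHz > fs/2 = 4.7 kHz, folds to fs − 7 kHz = 2.4 kHz.
6.4 kHz > fs/2 = 4.7 kHz, folds to fs − 6.4 kHz = 3 kHz.
32.2 kHz mod fs = 4 kHz.
4 kHz ≤ fs/2 = 4.7 kHz, appears at 4 kHz.
22.8 kHz mod fs = 4 kHz.
4 kHz ≤ fs/2 = 4.7 kHz, appears at 4 kHz.
22.8 kHz and 32.2 kHz both map to 4 kHz.

22.8 kHz, 32.2 kHz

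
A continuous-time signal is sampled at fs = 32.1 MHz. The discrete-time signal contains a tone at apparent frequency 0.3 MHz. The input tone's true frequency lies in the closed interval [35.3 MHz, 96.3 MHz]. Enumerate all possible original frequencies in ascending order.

63.9 MHz, 64.5 MHz, 96 MHz

Frequencies that alias to 0.3 MHz are k·fs ± 0.3 MHz for integer k ≥ 0.
k=0: 0.3 MHz.
k=1: 31.8 MHz, 32.4 MHz.
k=2: 63.9 MHz, 64.5 MHz.
k=3: 96 MHz, 96.6 MHz.
k=4: 128.1 MHz, 128.7 MHz.
Within [35.3 MHz, 96.3 MHz]: 63.9 MHz, 64.5 MHz, 96 MHz.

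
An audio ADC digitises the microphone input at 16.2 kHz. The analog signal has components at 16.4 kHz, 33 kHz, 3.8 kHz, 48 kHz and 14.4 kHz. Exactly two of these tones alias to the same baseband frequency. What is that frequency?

fs/2 = 8.1 kHz.
16.4 kHz mod fs = 0.2 kHz.
0.2 kHz ≤ fs/2 = 8.1 kHz, appears at 0.2 kHz.
33 kHz mod fs = 0.6 kHz.
0.6 kHz ≤ fs/2 = 8.1 kHz, appears at 0.6 kHz.
3.8 kHz ≤ fs/2 = 8.1 kHz, passes unchanged.
48 kHz mod fs = 15.6 kHz.
15.6 kHz > fs/2 = 8.1 kHz, folds to fs − 15.6 kHz = 0.6 kHz.
14.4 kHz > fs/2 = 8.1 kHz, folds to fs − 14.4 kHz = 1.8 kHz.
33 kHz and 48 kHz both map to 0.6 kHz.

0.6 kHz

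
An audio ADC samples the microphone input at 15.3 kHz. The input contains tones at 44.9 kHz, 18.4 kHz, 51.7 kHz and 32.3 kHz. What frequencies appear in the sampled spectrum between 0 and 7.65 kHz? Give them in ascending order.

fs/2 = 7.65 kHz.
44.9 kHz mod fs = 14.3 kHz.
14.3 kHz > fs/2 = 7.65 kHz, folds to fs − 14.3 kHz = 1 kHz.
18.4 kHz mod fs = 3.1 kHz.
3.1 kHz ≤ fs/2 = 7.65 kHz, appears at 3.1 kHz.
51.7 kHz mod fs = 5.8 kHz.
5.8 kHz ≤ fs/2 = 7.65 kHz, appears at 5.8 kHz.
32.3 kHz mod fs = 1.7 kHz.
1.7 kHz ≤ fs/2 = 7.65 kHz, appears at 1.7 kHz.
Distinct values: {1 kHz, 1.7 kHz, 3.1 kHz, 5.8 kHz}.

1 kHz, 1.7 kHz, 3.1 kHz, 5.8 kHz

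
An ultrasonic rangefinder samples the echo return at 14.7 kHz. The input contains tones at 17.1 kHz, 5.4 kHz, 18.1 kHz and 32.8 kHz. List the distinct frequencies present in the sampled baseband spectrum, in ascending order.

2.4 kHz, 3.4 kHz, 5.4 kHz

fs/2 = 7.35 kHz.
17.1 kHz mod fs = 2.4 kHz.
2.4 kHz ≤ fs/2 = 7.35 kHz, appears at 2.4 kHz.
5.4 kHz ≤ fs/2 = 7.35 kHz, passes unchanged.
18.1 kHz mod fs = 3.4 kHz.
3.4 kHz ≤ fs/2 = 7.35 kHz, appears at 3.4 kHz.
32.8 kHz mod fs = 3.4 kHz.
3.4 kHz ≤ fs/2 = 7.35 kHz, appears at 3.4 kHz.
Distinct values: {2.4 kHz, 3.4 kHz, 5.4 kHz}.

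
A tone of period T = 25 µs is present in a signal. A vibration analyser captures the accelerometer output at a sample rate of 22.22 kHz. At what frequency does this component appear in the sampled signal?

4.44 kHz

T = 25 µs → f = 1/T = 40 kHz.
40 kHz mod fs = 17.78 kHz.
17.78 kHz > fs/2 = 11.11 kHz, folds to fs − 17.78 kHz = 4.44 kHz.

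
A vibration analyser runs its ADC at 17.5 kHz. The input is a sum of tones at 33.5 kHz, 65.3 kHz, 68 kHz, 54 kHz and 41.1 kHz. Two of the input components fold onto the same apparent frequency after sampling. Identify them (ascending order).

33.5 kHz, 54 kHz

fs/2 = 8.75 kHz.
33.5 kHz mod fs = 16 kHz.
16 kHz > fs/2 = 8.75 kHz, folds to fs − 16 kHz = 1.5 kHz.
65.3 kHz mod fs = 12.8 kHz.
12.8 kHz > fs/2 = 8.75 kHz, folds to fs − 12.8 kHz = 4.7 kHz.
68 kHz mod fs = 15.5 kHz.
15.5 kHz > fs/2 = 8.75 kHz, folds to fs − 15.5 kHz = 2 kHz.
54 kHz mod fs = 1.5 kHz.
1.5 kHz ≤ fs/2 = 8.75 kHz, appears at 1.5 kHz.
41.1 kHz mod fs = 6.1 kHz.
6.1 kHz ≤ fs/2 = 8.75 kHz, appears at 6.1 kHz.
33.5 kHz and 54 kHz both map to 1.5 kHz.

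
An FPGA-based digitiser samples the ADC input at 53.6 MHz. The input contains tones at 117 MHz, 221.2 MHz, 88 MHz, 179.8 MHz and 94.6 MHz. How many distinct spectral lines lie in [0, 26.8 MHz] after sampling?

fs/2 = 26.8 MHz.
117 MHz mod fs = 9.8 MHz.
9.8 MHz ≤ fs/2 = 26.8 MHz, appears at 9.8 MHz.
221.2 MHz mod fs = 6.8 MHz.
6.8 MHz ≤ fs/2 = 26.8 MHz, appears at 6.8 MHz.
88 MHz mod fs = 34.4 MHz.
34.4 MHz > fs/2 = 26.8 MHz, folds to fs − 34.4 MHz = 19.2 MHz.
179.8 MHz mod fs = 19 MHz.
19 MHz ≤ fs/2 = 26.8 MHz, appears at 19 MHz.
94.6 MHz mod fs = 41 MHz.
41 MHz > fs/2 = 26.8 MHz, folds to fs − 41 MHz = 12.6 MHz.
Distinct values: {6.8 MHz, 9.8 MHz, 12.6 MHz, 19 MHz, 19.2 MHz} → 5.

5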